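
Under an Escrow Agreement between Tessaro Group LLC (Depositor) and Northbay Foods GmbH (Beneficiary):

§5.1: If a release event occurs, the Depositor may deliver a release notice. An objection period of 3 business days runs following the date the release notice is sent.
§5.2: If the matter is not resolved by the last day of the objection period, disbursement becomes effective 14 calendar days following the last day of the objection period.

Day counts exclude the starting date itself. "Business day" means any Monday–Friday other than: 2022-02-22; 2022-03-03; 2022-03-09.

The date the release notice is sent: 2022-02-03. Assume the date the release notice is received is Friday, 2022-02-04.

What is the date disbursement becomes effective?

The last day of the objection period: 3 business days after Thursday, 2022-02-03, skipping weekends — Feb 4, Feb 7, Feb 8 — lands on Tuesday, 2022-02-08.
The date disbursement becomes effective: 14 calendar days after 2022-02-08 is 2022-02-22.

2022-02-22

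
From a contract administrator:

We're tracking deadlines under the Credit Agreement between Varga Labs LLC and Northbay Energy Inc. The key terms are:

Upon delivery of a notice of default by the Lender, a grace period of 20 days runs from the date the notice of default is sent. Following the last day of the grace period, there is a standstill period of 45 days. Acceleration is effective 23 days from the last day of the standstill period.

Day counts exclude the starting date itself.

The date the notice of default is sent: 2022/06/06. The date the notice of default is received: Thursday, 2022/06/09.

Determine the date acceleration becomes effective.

Adding 20 calendar days to 2022/06/06 gives 2022/06/26, which is the last day of the grace period.
The last day of the standstill period: 2022/06/26 + 45 days = 2022/08/10.
The date acceleration becomes effective: 2022/08/10 + 23 days = 2022/09/02.

2022/09/02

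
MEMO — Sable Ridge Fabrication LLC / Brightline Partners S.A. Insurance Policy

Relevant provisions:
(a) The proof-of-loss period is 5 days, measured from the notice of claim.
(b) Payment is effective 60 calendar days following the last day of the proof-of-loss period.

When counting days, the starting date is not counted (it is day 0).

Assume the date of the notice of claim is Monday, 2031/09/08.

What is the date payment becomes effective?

The last day of the proof-of-loss period: 5 calendar days after 2031/09/08 is 2031/09/13.
Adding 60 calendar days to 2031/09/13 gives 2031/11/12, which is the date payment becomes effective.

2031/11/12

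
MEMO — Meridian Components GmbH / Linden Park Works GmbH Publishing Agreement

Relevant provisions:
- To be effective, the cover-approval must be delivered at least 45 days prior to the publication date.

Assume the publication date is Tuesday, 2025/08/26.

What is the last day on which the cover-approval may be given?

2025/07/12

2025/08/26 minus 45 days is 2025/07/12.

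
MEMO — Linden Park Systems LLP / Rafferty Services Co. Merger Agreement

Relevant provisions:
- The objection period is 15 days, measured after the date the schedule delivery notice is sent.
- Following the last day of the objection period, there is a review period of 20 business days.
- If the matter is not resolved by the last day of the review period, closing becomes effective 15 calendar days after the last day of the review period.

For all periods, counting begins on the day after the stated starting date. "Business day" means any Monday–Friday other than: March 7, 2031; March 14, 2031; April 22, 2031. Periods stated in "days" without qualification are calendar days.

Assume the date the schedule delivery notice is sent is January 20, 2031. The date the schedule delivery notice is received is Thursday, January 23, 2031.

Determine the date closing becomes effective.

March 19, 2031

The last day of the objection period: 15 calendar days after January 20, 2031 is February 4, 2031.
The last day of the review period: 20 business days after Tuesday, February 4, 2031, skipping weekends — Feb 5, Feb 6, Feb 7, Feb 10, …, Feb 28, Mar 3, Mar 4 — lands on Tuesday, March 4, 2031.
Adding 15 calendar days to March 4, 2031 gives March 19, 2031, which is the date closing becomes effective.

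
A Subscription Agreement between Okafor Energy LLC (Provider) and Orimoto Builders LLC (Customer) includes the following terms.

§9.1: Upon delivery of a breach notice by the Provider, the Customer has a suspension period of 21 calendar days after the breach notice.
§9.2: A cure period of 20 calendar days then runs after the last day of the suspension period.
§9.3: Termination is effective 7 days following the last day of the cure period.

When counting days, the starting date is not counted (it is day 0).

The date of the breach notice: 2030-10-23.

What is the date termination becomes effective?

2030-12-10

The last day of the suspension period: 21 calendar days after 2030-10-23 is 2030-11-13.
Adding 20 calendar days to 2030-11-13 gives 2030-12-03, which is the last day of the cure period.
Adding 7 calendar days to 2030-12-03 gives 2030-12-10, which is the date termination becomes effective.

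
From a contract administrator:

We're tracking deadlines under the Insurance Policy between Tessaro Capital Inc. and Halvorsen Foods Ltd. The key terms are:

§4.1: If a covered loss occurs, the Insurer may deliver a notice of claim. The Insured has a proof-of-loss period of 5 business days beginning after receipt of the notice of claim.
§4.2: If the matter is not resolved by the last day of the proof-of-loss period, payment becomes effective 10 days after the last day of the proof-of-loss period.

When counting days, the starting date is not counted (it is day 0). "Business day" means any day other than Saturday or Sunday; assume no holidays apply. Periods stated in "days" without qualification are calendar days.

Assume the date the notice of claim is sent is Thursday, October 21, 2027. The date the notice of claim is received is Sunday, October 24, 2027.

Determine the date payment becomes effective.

The last day of the proof-of-loss period: 5 business days after Sunday, October 24, 2027, skipping weekends — Oct 25, Oct 26, Oct 27, Oct 28, Oct 29 — lands on Friday, October 29, 2027.
Adding 10 calendar days to October 29, 2027 gives November 8, 2027, which is the date payment becomes effective.

November 8, 2027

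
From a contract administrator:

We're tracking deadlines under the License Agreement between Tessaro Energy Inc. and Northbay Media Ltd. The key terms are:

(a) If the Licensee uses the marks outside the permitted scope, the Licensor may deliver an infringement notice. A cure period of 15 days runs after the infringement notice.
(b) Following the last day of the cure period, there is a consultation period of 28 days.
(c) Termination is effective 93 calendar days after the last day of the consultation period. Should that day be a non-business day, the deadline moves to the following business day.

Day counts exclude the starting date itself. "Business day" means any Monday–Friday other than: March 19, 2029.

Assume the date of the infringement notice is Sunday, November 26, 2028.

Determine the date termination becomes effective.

The last day of the cure period: 15 calendar days after November 26, 2028 is December 11, 2028.
The last day of the consultation period: December 11, 2028 + 28 days = January 8, 2029.
The date termination becomes effective: 93 calendar days after January 8, 2029 is April 11, 2029. April 11, 2029 is a Wednesday and is not a listed holiday, so no roll-forward applies.

April 11, 2029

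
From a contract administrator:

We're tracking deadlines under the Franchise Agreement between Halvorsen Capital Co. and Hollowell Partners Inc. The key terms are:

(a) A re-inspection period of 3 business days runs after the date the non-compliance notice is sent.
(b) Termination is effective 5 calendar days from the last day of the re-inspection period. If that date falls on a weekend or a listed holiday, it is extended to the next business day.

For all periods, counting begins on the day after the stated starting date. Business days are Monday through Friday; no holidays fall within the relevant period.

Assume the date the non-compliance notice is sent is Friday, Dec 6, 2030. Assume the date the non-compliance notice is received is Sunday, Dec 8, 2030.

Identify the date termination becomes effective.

Dec 16, 2030

The last day of the re-inspection period: counting 3 business days from Friday, Dec 6, 2030 (Dec 9, Dec 10, Dec 11, skipping weekends) reaches Wednesday, Dec 11, 2030.
The date termination becomes effective: 5 calendar days after Dec 11, 2030 is Dec 16, 2030. Dec 16, 2030 is a Monday, so no roll-forward applies.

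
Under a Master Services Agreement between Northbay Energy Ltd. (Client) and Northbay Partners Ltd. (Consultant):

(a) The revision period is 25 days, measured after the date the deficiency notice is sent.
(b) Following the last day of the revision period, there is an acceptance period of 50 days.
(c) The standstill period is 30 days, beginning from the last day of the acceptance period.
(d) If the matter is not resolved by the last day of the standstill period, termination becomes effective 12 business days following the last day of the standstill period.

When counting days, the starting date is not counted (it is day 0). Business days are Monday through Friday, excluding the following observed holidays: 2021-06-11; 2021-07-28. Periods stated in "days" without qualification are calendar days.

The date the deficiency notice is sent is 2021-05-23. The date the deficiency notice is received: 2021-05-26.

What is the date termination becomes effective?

2021-09-21

Adding 25 calendar days to 2021-05-23 gives 2021-06-17, which is the last day of the revision period.
Adding 50 calendar days to 2021-06-17 gives 2021-08-06, which is the last day of the acceptance period.
Adding 30 calendar days to 2021-08-06 gives 2021-09-05, which is the last day of the standstill period.
The date termination becomes effective: counting 12 business days from Sunday, 2021-09-05 (Sep 6, Sep 7, Sep 8, Sep 9, …, Sep 17, Sep 20, Sep 21, skipping weekends) reaches Tuesday, 2021-09-21.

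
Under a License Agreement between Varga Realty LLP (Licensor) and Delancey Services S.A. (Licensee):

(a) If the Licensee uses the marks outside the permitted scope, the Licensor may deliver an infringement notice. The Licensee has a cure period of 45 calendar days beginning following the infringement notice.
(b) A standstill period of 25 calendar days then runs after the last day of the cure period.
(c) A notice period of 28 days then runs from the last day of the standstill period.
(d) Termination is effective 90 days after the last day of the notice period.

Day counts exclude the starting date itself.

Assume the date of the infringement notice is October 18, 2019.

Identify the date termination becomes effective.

April 23, 2020

Adding 45 calendar days to October 18, 2019 gives December 2, 2019, which is the last day of the cure period.
Adding 25 calendar days to December 2, 2019 gives December 27, 2019, which is the last day of the standstill period.
Adding 28 calendar days to December 27, 2019 gives January 24, 2020, which is the last day of the notice period.
The date termination becomes effective: January 24, 2020 + 90 days = April 23, 2020.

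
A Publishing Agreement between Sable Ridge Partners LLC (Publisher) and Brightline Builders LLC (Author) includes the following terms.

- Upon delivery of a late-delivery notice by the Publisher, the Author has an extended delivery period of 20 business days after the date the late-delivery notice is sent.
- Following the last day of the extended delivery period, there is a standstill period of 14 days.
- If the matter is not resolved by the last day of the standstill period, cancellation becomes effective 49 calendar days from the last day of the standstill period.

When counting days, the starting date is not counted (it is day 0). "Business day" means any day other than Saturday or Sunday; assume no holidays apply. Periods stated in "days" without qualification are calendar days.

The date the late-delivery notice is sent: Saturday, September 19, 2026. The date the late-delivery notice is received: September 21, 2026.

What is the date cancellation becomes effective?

December 18, 2026

The last day of the extended delivery period: counting 20 business days from Saturday, September 19, 2026 (Sep 21, Sep 22, Sep 23, Sep 24, …, Oct 14, Oct 15, Oct 16, skipping weekends) reaches Friday, October 16, 2026.
Adding 14 calendar days to October 16, 2026 gives October 30, 2026, which is the last day of the standstill period.
The date cancellation becomes effective: 49 calendar days after October 30, 2026 is December 18, 2026.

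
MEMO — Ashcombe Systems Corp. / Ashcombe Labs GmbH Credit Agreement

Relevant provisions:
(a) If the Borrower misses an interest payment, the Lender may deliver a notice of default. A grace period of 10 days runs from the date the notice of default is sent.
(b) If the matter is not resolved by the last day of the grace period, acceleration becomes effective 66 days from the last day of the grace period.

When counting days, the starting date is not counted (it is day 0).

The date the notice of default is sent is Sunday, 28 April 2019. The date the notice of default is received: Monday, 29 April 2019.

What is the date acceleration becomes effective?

13 July 2019

Adding 10 calendar days to 28 April 2019 gives 8 May 2019, which is the last day of the grace period.
The date acceleration becomes effective: 66 calendar days after 8 May 2019 is 13 July 2019.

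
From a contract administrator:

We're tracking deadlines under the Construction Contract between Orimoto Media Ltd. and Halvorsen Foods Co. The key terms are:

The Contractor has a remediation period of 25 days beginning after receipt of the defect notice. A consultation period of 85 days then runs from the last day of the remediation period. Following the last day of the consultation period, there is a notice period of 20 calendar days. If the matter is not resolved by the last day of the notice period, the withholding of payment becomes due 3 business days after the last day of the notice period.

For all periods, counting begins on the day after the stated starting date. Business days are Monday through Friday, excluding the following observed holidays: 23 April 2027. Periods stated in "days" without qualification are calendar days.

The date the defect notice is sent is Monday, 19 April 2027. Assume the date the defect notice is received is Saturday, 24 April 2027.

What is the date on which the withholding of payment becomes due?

6 September 2027

The last day of the remediation period: 24 April 2027 + 25 days = 19 May 2027.
The last day of the consultation period: 85 calendar days after 19 May 2027 is 12 August 2027.
The last day of the notice period: 12 August 2027 + 20 days = 1 September 2027.
The date on which the withholding of payment becomes due: counting 3 business days from Wednesday, 1 September 2027 (Sep 2, Sep 3, Sep 6, skipping weekends) reaches Monday, 6 September 2027.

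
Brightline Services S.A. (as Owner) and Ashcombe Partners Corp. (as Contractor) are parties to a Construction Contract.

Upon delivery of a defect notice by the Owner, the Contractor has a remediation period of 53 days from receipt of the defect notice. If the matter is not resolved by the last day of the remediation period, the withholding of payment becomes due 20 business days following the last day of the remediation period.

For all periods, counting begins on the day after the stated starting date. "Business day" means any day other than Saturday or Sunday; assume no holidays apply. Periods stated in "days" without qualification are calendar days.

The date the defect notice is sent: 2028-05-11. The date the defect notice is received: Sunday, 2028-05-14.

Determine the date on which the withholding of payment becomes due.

2028-08-03

The last day of the remediation period: 53 calendar days after 2028-05-14 is 2028-07-06.
The date on which the withholding of payment becomes due: counting 20 business days from Thursday, 2028-07-06 (Jul 7, Jul 10, Jul 11, Jul 12, …, Aug 1, Aug 2, Aug 3, skipping weekends) reaches Thursday, 2028-08-03.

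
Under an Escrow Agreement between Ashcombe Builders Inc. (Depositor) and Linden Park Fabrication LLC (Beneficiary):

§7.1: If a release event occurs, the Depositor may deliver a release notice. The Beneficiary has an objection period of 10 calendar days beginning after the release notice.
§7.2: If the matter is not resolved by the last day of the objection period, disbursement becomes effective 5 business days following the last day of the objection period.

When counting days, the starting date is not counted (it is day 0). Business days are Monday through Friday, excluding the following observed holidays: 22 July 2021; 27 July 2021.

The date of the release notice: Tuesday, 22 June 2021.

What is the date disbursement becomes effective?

9 July 2021

Adding 10 calendar days to 22 June 2021 gives 2 July 2021, which is the last day of the objection period.
The date disbursement becomes effective: 5 business days after Friday, 2 July 2021, skipping weekends — Jul 5, Jul 6, Jul 7, Jul 8, Jul 9 — lands on Friday, 9 July 2021.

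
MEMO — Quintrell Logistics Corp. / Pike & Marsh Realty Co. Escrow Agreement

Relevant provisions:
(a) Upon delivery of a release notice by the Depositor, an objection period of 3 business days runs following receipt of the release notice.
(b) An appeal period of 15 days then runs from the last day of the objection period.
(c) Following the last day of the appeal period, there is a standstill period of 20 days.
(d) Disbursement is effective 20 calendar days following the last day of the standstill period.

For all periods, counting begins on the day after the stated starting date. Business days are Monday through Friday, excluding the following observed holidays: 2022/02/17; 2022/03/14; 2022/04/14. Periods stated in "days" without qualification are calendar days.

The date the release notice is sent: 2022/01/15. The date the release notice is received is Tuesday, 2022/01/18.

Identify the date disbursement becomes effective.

The last day of the objection period: 3 business days after Tuesday, 2022/01/18, skipping weekends — Jan 19, Jan 20, Jan 21 — lands on Friday, 2022/01/21.
The last day of the appeal period: 15 calendar days after 2022/01/21 is 2022/02/05.
The last day of the standstill period: 2022/02/05 + 20 days = 2022/02/25.
The date disbursement becomes effective: 20 calendar days after 2022/02/25 is 2022/03/17.

2022/03/17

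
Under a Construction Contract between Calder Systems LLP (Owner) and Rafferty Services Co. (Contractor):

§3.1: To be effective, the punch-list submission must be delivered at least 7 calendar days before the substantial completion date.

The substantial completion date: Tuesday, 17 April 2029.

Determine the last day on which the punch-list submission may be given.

17 April 2029 minus 7 days is 10 April 2029.

10 April 2029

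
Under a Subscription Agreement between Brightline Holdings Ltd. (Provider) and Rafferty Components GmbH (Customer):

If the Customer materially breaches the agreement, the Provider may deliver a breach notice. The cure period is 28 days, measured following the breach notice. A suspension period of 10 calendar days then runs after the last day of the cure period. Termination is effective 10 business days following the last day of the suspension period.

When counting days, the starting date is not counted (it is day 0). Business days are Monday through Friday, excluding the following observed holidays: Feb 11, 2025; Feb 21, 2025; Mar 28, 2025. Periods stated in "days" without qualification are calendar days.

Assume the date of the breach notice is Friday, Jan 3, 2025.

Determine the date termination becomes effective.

Adding 28 calendar days to Jan 3, 2025 gives Jan 31, 2025, which is the last day of the cure period.
Adding 10 calendar days to Jan 31, 2025 gives Feb 10, 2025, which is the last day of the suspension period.
The date termination becomes effective: counting 10 business days from Monday, Feb 10, 2025 (Feb 12, Feb 13, Feb 14, Feb 17, Feb 18, Feb 19, Feb 20, Feb 24, Feb 25, Feb 26, skipping weekends and the listed holidays on Feb 11, Feb 21) reaches Wednesday, Feb 26, 2025.

Feb 26, 2025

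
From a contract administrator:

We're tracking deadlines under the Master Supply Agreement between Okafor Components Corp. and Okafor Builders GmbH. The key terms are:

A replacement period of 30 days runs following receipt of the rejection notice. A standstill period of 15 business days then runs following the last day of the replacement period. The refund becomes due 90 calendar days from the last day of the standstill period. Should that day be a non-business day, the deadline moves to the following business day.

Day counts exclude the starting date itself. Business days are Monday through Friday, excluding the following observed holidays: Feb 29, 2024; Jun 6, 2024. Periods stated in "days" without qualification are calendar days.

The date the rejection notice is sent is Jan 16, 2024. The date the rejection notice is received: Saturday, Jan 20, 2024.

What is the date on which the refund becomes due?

Jun 10, 2024

Adding 30 calendar days to Jan 20, 2024 gives Feb 19, 2024, which is the last day of the replacement period.
The last day of the standstill period: 15 business days after Monday, Feb 19, 2024, skipping weekends and the listed holiday on Feb 29 — Feb 20, Feb 21, Feb 22, Feb 23, …, Mar 8, Mar 11, Mar 12 — lands on Tuesday, Mar 12, 2024.
The date on which the refund becomes due: 90 calendar days after Mar 12, 2024 is Jun 10, 2024. Jun 10, 2024 is a Monday and is not a listed holiday, so no roll-forward applies.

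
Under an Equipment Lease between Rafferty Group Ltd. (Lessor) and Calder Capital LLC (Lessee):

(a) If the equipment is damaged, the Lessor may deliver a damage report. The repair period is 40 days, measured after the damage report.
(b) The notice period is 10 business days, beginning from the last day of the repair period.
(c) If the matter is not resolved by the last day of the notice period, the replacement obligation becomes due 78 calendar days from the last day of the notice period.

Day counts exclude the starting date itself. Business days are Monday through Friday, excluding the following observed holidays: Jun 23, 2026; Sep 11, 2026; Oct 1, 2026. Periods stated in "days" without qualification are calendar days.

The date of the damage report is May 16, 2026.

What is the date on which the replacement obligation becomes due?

The last day of the repair period: May 16, 2026 + 40 days = Jun 25, 2026.
The last day of the notice period: counting 10 business days from Thursday, Jun 25, 2026 (Jun 26, Jun 29, Jun 30, Jul 1, Jul 2, Jul 3, Jul 6, Jul 7, Jul 8, Jul 9, skipping weekends) reaches Thursday, Jul 9, 2026.
Adding 78 calendar days to Jul 9, 2026 gives Sep 25, 2026, which is the date on which the replacement obligation becomes due.

Sep 25, 2026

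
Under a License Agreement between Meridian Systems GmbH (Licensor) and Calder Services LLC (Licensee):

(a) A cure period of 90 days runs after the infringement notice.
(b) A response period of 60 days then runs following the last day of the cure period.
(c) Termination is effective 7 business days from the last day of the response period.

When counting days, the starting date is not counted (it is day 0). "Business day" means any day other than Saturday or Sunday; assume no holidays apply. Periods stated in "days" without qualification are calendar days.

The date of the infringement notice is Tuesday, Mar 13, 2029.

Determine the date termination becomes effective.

The last day of the cure period: 90 calendar days after Mar 13, 2029 is Jun 11, 2029.
The last day of the response period: 60 calendar days after Jun 11, 2029 is Aug 10, 2029.
From Friday, Aug 10, 2029, 7 business days (Aug 13, Aug 14, Aug 15, Aug 16, Aug 17, Aug 20, Aug 21, skipping weekends) brings us to Tuesday, Aug 21, 2029, which is the date termination becomes effective.

Aug 21, 2029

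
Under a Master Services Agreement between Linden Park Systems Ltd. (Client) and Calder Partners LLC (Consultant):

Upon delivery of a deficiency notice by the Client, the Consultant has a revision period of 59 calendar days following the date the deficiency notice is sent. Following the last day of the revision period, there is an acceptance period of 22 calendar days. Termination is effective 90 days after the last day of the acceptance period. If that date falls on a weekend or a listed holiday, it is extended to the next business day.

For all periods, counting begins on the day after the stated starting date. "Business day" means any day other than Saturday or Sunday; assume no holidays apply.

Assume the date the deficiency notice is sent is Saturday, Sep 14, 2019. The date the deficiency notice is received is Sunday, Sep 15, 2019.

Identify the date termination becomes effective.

Mar 3, 2020

Adding 59 calendar days to Sep 14, 2019 gives Nov 12, 2019, which is the last day of the revision period.
The last day of the acceptance period: 22 calendar days after Nov 12, 2019 is Dec 4, 2019.
The date termination becomes effective: 90 calendar days after Dec 4, 2019 is Mar 3, 2020. Mar 3, 2020 is a Tuesday, so no roll-forward applies.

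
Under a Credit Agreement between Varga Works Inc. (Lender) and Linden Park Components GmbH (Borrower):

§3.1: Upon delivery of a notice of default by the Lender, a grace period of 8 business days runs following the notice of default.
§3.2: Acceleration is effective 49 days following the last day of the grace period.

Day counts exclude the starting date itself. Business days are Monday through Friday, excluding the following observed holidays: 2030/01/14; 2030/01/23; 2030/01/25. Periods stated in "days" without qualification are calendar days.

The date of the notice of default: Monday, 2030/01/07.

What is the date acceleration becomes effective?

The last day of the grace period: 8 business days after Monday, 2030/01/07, skipping weekends and the listed holiday on Jan 14 — Jan 8, Jan 9, Jan 10, Jan 11, Jan 15, Jan 16, Jan 17, Jan 18 — lands on Friday, 2030/01/18.
The date acceleration becomes effective: 49 calendar days after 2030/01/18 is 2030/03/08.

2030/03/08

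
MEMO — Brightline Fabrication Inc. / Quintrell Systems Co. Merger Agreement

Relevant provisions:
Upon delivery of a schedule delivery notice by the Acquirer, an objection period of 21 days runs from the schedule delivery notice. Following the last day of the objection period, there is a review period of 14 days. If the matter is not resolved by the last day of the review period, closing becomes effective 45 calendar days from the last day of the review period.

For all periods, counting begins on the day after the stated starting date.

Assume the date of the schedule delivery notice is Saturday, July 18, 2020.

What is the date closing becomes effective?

Adding 21 calendar days to July 18, 2020 gives August 8, 2020, which is the last day of the objection period.
The last day of the review period: 14 calendar days after August 8, 2020 is August 22, 2020.
The date closing becomes effective: August 22, 2020 + 45 days = October 6, 2020.

October 6, 2020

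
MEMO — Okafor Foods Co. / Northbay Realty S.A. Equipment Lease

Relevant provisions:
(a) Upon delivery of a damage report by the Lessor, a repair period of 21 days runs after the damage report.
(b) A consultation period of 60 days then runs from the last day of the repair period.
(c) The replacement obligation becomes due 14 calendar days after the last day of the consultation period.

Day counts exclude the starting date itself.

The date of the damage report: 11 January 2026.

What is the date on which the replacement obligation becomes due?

The last day of the repair period: 11 January 2026 + 21 days = 1 February 2026.
The last day of the consultation period: 1 February 2026 + 60 days = 2 April 2026.
The date on which the replacement obligation becomes due: 14 calendar days after 2 April 2026 is 16 April 2026.

16 April 2026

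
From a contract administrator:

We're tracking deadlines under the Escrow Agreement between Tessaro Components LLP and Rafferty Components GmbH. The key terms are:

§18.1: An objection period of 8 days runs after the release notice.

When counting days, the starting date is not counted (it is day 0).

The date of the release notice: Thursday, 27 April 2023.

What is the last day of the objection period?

5 May 2023

The last day of the objection period: 8 calendar days after 27 April 2023 is 5 May 2023.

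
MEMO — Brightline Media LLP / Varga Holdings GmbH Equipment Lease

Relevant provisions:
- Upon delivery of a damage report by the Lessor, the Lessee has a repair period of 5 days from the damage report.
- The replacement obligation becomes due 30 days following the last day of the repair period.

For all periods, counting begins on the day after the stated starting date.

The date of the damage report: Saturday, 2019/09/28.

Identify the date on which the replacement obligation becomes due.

The last day of the repair period: 5 calendar days after 2019/09/28 is 2019/10/03.
Adding 30 calendar days to 2019/10/03 gives 2019/11/02, which is the date on which the replacement obligation becomes due.

2019/11/02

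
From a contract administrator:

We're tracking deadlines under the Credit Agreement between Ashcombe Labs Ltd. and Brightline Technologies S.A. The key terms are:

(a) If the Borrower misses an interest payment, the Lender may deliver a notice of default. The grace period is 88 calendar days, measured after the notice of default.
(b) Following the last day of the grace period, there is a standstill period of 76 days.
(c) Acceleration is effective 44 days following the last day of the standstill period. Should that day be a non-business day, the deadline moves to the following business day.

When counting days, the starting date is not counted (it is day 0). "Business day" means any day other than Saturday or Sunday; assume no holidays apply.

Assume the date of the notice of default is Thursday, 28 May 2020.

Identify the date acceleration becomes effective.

22 December 2020

The last day of the grace period: 28 May 2020 + 88 days = 24 August 2020.
The last day of the standstill period: 76 calendar days after 24 August 2020 is 8 November 2020.
Adding 44 calendar days to 8 November 2020 gives 22 December 2020, which is the date acceleration becomes effective. 22 December 2020 is a Tuesday, so no roll-forward applies.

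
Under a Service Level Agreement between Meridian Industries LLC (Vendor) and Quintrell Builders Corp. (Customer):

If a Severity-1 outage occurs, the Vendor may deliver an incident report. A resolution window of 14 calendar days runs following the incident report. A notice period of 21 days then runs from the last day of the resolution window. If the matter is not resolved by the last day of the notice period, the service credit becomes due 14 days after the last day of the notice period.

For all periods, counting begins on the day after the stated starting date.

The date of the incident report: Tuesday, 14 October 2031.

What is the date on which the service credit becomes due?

The last day of the resolution window: 14 October 2031 + 14 days = 28 October 2031.
Adding 21 calendar days to 28 October 2031 gives 18 November 2031, which is the last day of the notice period.
Adding 14 calendar days to 18 November 2031 gives 2 December 2031, which is the date on which the service credit becomes due.

2 December 2031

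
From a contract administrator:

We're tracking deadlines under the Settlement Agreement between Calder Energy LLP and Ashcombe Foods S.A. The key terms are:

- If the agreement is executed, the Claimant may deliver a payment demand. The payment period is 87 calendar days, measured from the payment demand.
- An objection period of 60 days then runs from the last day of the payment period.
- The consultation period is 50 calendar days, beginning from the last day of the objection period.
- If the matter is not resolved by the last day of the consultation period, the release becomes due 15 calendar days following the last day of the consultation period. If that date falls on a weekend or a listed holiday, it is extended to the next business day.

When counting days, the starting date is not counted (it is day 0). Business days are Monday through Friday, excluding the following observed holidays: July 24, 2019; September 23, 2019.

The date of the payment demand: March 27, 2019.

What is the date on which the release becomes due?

October 25, 2019

The last day of the payment period: 87 calendar days after March 27, 2019 is June 22, 2019.
Adding 60 calendar days to June 22, 2019 gives August 21, 2019, which is the last day of the objection period.
The last day of the consultation period: 50 calendar days after August 21, 2019 is October 10, 2019.
The date on which the release becomes due: 15 calendar days after October 10, 2019 is October 25, 2019. October 25, 2019 is a Friday and is not a listed holiday, so no roll-forward applies.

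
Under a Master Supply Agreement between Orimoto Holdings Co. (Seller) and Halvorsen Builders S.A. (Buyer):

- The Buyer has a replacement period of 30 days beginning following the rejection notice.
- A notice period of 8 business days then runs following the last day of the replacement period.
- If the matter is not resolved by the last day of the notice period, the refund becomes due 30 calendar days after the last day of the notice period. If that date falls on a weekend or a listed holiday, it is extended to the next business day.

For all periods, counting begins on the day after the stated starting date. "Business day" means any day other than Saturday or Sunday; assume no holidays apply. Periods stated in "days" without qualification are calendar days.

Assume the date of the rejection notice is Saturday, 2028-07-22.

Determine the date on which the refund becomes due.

2028-10-02

The last day of the replacement period: 30 calendar days after 2028-07-22 is 2028-08-21.
From Monday, 2028-08-21, 8 business days (Aug 22, Aug 23, Aug 24, Aug 25, Aug 28, Aug 29, Aug 30, Aug 31, skipping weekends) brings us to Thursday, 2028-08-31, which is the last day of the notice period.
The date on which the refund becomes due: 30 calendar days after 2028-08-31 is 2028-09-30. That falls on a Saturday, so it rolls to the next business day, Monday, 2028-10-02.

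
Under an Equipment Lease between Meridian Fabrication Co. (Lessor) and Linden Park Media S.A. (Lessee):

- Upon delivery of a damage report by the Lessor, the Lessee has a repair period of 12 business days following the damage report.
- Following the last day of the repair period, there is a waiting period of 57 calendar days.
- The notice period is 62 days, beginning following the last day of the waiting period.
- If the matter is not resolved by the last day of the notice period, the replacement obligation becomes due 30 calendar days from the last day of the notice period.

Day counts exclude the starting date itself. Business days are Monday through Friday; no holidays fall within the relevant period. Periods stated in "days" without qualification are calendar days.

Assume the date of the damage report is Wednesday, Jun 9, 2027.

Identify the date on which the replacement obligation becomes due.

Nov 21, 2027

The last day of the repair period: 12 business days after Wednesday, Jun 9, 2027, skipping weekends — Jun 10, Jun 11, Jun 14, Jun 15, …, Jun 23, Jun 24, Jun 25 — lands on Friday, Jun 25, 2027.
Adding 57 calendar days to Jun 25, 2027 gives Aug 21, 2027, which is the last day of the waiting period.
Adding 62 calendar days to Aug 21, 2027 gives Oct 22, 2027, which is the last day of the notice period.
The date on which the replacement obligation becomes due: Oct 22, 2027 + 30 days = Nov 21, 2027.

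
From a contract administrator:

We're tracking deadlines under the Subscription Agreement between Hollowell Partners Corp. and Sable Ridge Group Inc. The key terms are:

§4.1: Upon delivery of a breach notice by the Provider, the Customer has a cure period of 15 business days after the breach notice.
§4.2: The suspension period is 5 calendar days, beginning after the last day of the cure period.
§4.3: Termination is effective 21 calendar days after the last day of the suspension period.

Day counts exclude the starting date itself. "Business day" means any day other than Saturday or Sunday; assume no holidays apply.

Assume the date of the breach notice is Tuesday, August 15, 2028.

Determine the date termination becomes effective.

The last day of the cure period: counting 15 business days from Tuesday, August 15, 2028 (Aug 16, Aug 17, Aug 18, Aug 21, …, Sep 1, Sep 4, Sep 5, skipping weekends) reaches Tuesday, September 5, 2028.
The last day of the suspension period: 5 calendar days after September 5, 2028 is September 10, 2028.
Adding 21 calendar days to September 10, 2028 gives October 1, 2028, which is the date termination becomes effective.

October 1, 2028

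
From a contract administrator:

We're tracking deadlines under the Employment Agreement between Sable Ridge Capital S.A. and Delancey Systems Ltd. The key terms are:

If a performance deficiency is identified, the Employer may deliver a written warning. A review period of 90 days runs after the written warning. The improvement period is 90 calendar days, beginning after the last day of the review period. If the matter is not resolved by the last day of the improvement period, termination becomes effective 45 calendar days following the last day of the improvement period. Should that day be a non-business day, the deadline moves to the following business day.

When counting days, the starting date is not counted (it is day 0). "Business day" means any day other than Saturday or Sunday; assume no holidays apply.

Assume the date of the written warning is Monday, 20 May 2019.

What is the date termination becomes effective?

31 December 2019

Adding 90 calendar days to 20 May 2019 gives 18 August 2019, which is the last day of the review period.
Adding 90 calendar days to 18 August 2019 gives 16 November 2019, which is the last day of the improvement period.
Adding 45 calendar days to 16 November 2019 gives 31 December 2019, which is the date termination becomes effective. 31 December 2019 is a Tuesday, so no roll-forward applies.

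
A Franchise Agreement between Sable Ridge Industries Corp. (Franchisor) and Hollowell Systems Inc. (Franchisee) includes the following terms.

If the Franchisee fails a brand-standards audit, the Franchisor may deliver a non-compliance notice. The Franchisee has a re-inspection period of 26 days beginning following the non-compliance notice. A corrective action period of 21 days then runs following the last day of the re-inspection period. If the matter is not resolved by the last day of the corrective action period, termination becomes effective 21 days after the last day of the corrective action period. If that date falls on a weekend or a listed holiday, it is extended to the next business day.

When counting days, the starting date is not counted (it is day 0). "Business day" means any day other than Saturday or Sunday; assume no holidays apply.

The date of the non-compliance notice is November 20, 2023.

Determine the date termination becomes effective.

January 29, 2024

The last day of the re-inspection period: November 20, 2023 + 26 days = December 16, 2023.
Adding 21 calendar days to December 16, 2023 gives January 6, 2024, which is the last day of the corrective action period.
Adding 21 calendar days to January 6, 2024 gives January 27, 2024, which is the date termination becomes effective. That falls on a Saturday, so it rolls to the next business day, Monday, January 29, 2024.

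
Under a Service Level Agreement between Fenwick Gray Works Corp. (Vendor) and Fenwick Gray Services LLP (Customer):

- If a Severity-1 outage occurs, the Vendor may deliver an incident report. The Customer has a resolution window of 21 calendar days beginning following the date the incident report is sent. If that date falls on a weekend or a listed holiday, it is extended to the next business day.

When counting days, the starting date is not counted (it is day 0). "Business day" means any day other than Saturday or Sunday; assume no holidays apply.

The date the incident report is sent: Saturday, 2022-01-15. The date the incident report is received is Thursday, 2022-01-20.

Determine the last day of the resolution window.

2022-02-07

The last day of the resolution window: 2022-01-15 + 21 days = 2022-02-05. That falls on a Saturday, so it rolls to the next business day, Monday, 2022-02-07.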